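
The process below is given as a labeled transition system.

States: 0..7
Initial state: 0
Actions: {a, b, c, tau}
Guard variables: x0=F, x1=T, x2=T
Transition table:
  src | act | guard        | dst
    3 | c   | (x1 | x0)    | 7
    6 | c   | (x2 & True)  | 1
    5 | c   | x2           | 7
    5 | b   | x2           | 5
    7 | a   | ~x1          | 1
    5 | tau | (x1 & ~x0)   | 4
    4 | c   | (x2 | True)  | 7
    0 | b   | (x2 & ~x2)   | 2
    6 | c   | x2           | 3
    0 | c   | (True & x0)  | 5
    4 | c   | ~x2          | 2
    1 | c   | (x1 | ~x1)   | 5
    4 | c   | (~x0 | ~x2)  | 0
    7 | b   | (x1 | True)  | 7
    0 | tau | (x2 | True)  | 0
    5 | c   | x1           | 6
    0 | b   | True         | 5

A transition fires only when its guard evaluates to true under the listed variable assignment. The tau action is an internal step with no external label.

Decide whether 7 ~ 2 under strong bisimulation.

Answer: NOT BISIMILAR

Trace:
Compute ~ classes (split until stable):
  P[0] = {{0,1,2,3,4,5,6,7}}
  P[1] = {{0},{1,3,4,6},{2},{5},{7}}
  P[2] = {{0},{1},{2},{3},{4},{5},{6},{7}}
Fixed point at round 3; 8 class(es).
7∈{7}, 2∈{2}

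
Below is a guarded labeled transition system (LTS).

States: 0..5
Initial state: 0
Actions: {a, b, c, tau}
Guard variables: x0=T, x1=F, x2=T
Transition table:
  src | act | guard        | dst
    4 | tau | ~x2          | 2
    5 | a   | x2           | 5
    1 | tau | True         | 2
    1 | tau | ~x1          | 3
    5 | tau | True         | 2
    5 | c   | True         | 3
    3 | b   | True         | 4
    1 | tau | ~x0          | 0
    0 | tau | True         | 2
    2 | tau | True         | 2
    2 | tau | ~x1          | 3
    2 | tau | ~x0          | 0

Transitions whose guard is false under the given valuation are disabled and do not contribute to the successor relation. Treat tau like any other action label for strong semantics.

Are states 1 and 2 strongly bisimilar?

Bisimulation quotient by refinement:
  π0 = {{0,1,2,3,4,5}}
  π1 = {{0,1,2},{3},{4},{5}}
  π2 = {{0},{1,2},{3},{4},{5}}
5 equivalence class(es) (converged in 3)
class of 1: {1,2}; class of 2: {1,2}

Answer: BISIMILAR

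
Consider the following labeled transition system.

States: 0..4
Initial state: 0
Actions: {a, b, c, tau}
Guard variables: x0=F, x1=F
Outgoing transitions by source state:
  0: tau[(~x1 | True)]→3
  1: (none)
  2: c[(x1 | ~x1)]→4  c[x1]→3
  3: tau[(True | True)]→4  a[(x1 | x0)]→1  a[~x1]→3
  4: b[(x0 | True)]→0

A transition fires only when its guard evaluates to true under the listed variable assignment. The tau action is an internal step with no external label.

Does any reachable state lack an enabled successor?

Reachable = {0,3,4}
  0: tau→3  [deg 1]
  3: a→3  tau→4  [deg 2]
  4: b→0  [deg 1]

Answer: DEADLOCK-FREE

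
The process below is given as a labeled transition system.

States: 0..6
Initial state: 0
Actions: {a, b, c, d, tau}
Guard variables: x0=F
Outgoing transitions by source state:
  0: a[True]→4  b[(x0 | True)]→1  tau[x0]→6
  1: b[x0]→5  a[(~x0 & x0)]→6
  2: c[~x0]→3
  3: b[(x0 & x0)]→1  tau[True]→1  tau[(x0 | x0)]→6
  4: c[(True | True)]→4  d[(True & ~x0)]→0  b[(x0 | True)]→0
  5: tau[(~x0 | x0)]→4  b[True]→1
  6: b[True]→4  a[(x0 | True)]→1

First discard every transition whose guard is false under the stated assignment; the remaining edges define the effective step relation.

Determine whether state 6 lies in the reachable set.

Answer: UNREACHABLE

Trace:
11 transition(s) survive guard evaluation.
L0 = {0}
L1 = {1,4}  total {0,1,4}
Reach set: {0,1,4}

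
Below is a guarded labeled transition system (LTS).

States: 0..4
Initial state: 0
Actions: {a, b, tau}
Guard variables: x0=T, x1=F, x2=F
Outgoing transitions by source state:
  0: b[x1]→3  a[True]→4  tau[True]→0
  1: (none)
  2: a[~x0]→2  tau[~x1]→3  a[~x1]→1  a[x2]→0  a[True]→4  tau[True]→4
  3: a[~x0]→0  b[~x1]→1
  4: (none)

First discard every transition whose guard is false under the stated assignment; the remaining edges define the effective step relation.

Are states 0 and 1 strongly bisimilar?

Compute ~ classes (split until stable):
  round 0: {{0,1,2,3,4}}
  round 1: {{0,2},{1,4},{3}}
  round 2: {{0},{1,4},{2},{3}}
4 equivalence class(es) (converged in 3)
0∈{0}, 1∈{1,4}

Answer: NOT BISIMILAR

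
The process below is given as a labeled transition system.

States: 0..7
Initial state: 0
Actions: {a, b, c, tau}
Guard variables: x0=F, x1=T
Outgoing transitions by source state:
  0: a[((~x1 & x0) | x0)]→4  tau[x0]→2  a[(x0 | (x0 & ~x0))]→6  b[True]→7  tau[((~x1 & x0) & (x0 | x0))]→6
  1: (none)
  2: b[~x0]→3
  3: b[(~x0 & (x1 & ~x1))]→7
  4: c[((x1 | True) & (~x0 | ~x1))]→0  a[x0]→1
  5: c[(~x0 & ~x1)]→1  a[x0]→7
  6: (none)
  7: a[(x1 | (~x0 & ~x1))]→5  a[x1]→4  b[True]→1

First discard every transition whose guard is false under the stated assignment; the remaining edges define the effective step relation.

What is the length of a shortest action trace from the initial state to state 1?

Breadth-first toward 1:
  L0 = {0}
  L1 = {7}
  L2 = {1,4,5}
depth(1)=2, e.g. b·b

Answer: 2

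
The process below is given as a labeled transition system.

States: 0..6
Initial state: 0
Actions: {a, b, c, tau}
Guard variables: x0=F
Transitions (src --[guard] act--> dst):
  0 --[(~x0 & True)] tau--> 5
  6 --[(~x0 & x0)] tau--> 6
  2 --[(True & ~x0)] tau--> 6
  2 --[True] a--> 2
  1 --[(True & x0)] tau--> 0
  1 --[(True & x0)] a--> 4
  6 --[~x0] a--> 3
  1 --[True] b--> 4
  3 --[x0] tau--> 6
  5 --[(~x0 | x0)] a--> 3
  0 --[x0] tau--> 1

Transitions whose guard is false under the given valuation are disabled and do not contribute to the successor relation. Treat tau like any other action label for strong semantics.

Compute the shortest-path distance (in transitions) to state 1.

Answer: UNREACHABLE

Analysis:
BFS to 1:
  L0 = {0}
  L1 = {5}
  L2 = {3}
1 never appears.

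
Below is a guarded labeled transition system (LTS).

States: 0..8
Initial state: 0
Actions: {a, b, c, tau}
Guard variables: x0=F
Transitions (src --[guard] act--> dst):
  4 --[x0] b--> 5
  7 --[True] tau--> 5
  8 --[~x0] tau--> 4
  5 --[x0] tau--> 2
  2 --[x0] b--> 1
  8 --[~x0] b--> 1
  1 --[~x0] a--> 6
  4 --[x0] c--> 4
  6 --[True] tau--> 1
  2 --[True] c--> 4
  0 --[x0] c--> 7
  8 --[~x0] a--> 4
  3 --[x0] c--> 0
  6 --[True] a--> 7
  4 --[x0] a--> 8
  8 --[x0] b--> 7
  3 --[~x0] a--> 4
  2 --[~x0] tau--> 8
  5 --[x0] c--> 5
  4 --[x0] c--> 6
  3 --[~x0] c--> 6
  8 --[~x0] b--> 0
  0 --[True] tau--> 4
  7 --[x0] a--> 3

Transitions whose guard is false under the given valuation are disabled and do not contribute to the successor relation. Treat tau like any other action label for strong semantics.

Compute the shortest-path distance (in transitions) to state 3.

Breadth-first toward 3:
  depth 0: {0}
  depth 1: {4}
3 never appears.

Answer: UNREACHABLE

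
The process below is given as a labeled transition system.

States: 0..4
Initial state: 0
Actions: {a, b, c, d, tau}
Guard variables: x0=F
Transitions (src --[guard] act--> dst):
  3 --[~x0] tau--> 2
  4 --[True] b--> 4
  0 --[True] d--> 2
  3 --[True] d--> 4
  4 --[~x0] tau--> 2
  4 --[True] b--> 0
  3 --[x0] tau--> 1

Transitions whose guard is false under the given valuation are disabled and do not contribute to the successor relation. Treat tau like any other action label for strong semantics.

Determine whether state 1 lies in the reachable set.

Answer: UNREACHABLE

Trace:
After dropping false guards: 6 live edges.
depth 0: {0}
depth 1: {2}  total {0,2}
Reachable = {0,2}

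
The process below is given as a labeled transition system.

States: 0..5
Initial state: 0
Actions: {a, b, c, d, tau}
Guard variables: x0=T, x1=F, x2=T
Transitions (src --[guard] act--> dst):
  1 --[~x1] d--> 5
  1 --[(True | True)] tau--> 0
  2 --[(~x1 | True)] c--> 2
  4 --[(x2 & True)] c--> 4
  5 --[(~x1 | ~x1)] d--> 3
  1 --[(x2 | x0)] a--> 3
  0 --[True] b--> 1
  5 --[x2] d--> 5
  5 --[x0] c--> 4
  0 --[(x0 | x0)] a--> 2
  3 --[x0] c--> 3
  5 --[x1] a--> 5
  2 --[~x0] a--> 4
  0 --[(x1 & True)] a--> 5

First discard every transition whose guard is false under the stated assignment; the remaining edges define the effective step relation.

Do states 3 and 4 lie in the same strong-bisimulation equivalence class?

Answer: BISIMILAR

Trace:
Compute ~ classes (split until stable):
  round 0: {{0,1,2,3,4,5}}
  round 1: {{0},{1},{2,3,4},{5}}
Fixed point at round 2; 4 class(es).
[3]={2,3,4}  [4]={2,3,4}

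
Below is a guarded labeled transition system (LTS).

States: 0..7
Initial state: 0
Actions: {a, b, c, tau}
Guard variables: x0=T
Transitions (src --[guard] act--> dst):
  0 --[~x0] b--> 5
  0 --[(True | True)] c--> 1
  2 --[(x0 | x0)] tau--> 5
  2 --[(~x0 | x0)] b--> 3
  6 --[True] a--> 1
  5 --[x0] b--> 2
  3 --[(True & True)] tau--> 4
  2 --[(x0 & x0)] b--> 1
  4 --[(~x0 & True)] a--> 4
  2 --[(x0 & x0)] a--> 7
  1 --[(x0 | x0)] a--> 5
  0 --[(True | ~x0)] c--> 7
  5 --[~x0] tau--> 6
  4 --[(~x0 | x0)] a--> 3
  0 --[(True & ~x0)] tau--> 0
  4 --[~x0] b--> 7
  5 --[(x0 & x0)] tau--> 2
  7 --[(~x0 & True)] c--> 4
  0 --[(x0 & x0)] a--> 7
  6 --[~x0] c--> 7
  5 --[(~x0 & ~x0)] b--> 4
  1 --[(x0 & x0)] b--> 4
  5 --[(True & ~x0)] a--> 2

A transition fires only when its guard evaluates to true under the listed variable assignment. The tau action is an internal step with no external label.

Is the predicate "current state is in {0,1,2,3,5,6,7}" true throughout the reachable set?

Inv-set: {0,1,2,3,5,6,7}
R = {0,1,2,3,4,5,7}
  0: safe
  1: safe
  2: safe
  3: safe
  4: outside
  5: safe
  7: safe
witness against invariant: c·b → 4

Answer: INVARIANT VIOLATED at state 4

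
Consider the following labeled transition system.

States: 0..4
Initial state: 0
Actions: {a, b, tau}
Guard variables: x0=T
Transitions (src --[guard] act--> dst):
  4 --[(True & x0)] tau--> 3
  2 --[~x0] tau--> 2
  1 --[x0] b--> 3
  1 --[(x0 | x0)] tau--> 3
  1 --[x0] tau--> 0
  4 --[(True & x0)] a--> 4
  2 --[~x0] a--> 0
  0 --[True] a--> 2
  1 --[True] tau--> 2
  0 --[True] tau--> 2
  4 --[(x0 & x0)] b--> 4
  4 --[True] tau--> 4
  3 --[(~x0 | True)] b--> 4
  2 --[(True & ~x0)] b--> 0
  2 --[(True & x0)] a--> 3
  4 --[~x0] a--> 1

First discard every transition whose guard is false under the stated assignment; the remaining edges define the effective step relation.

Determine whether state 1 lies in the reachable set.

Answer: UNREACHABLE

Trace:
After dropping false guards: 12 live edges.
Layer 0: {0}
Layer 1: {2}  cumulative {0,2}
Layer 2: {3}  cumulative {0,2,3}
Layer 3: {4}  cumulative {0,2,3,4}
R = {0,2,3,4}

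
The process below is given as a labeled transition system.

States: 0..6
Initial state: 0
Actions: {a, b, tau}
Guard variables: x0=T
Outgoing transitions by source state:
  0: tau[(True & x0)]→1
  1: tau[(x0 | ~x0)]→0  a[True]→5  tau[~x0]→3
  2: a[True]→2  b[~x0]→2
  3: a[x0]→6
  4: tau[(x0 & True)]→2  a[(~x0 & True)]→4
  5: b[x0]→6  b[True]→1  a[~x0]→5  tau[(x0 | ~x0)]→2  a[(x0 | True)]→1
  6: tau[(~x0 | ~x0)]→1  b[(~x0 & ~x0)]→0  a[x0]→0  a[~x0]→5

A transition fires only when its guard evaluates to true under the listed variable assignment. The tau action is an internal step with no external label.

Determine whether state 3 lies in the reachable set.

Answer: UNREACHABLE

Trace:
11 transition(s) survive guard evaluation.
L0 = {0}
L1 = {1}  cumulative {0,1}
L2 = {5}  cumulative {0,1,5}
L3 = {2,6}  cumulative {0,1,2,5,6}
Reach set: {0,1,2,5,6}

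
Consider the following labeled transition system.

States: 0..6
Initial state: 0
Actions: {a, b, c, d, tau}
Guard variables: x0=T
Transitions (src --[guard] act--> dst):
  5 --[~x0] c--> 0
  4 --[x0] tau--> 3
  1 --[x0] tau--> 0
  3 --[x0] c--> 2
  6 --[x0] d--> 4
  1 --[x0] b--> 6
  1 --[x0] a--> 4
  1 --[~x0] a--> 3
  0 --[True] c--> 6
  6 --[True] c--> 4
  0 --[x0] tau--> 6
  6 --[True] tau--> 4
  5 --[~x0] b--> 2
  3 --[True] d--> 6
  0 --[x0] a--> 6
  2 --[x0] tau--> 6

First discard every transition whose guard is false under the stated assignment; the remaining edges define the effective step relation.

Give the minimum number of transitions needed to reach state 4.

BFS to 4:
  L0 = {0}
  L1 = {6}
  L2 = {4}
depth(4)=2, e.g. a·c

Answer: 2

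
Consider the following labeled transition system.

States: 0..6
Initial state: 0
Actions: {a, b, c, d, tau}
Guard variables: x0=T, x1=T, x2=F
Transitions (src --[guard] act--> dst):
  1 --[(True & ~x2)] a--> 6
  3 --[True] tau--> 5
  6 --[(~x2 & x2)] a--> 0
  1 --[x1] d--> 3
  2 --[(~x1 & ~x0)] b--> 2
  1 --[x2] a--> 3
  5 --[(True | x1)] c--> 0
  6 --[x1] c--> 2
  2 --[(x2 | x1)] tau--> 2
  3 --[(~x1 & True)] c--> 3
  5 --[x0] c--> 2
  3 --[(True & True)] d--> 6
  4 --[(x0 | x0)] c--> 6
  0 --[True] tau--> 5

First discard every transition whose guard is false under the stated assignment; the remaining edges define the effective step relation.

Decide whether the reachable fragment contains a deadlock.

Answer: DEADLOCK-FREE

Trace:
Reach set: {0,2,5}
  0: tau→5  [1 exit(s)]
  2: tau→2  [1 exit(s)]
  5: c→0  c→2  [2 exit(s)]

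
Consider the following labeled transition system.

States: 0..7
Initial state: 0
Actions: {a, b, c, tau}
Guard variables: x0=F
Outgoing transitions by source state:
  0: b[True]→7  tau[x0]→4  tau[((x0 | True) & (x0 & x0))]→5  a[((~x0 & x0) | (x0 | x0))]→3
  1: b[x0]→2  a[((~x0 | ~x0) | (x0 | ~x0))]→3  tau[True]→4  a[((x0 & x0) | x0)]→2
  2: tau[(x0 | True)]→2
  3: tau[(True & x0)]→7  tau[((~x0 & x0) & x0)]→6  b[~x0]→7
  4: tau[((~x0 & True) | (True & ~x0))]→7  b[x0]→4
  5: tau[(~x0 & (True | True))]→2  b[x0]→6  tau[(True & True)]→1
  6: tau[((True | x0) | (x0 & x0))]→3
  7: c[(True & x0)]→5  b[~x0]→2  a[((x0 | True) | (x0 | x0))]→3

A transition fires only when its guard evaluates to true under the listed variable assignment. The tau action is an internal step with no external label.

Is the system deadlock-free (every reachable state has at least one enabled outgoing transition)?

R = {0,2,3,7}
  0: b→7  [1 exit(s)]
  2: tau→2  [1 exit(s)]
  3: b→7  [1 exit(s)]
  7: a→3  b→2  [2 exit(s)]

Answer: DEADLOCK-FREE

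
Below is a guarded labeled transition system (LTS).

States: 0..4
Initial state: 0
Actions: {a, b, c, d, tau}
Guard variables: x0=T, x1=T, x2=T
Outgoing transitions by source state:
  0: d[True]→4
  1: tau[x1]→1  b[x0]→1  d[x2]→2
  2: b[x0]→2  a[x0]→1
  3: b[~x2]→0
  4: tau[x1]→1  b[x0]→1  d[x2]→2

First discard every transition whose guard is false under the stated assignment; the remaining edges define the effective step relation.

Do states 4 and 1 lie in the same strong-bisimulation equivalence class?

Compute ~ classes (split until stable):
  P[0] = {{0,1,2,3,4}}
  P[1] = {{0},{1,4},{2},{3}}
stable after 2 split(s): 4 block(s)
4∈{1,4}, 1∈{1,4}

Answer: BISIMILAR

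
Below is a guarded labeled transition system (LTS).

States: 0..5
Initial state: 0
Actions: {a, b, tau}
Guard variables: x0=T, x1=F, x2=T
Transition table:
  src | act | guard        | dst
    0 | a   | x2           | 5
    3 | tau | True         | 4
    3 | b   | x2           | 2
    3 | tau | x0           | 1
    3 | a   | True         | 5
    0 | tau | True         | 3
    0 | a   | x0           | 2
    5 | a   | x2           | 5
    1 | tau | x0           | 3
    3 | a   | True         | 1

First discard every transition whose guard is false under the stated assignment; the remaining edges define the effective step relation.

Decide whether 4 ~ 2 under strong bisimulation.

Answer: BISIMILAR

Trace:
Refine partition for ~:
  P[0] = {{0,1,2,3,4,5}}
  P[1] = {{0},{1},{2,4},{3},{5}}
stable after 2 split(s): 5 block(s)
class of 4: {2,4}; class of 2: {2,4}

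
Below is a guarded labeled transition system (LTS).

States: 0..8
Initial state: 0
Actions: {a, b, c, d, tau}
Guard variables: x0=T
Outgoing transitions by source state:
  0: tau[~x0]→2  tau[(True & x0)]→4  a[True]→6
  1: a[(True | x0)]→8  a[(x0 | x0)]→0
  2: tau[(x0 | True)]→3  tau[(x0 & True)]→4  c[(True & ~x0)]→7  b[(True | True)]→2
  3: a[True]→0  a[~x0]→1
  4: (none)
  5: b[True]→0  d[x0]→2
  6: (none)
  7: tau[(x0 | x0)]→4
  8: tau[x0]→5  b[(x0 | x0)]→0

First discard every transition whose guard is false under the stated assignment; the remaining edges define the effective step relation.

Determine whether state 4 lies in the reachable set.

After dropping false guards: 13 live edges.
Layer 0: {0}
Layer 1: {4,6}  now seen {0,4,6}
Reach set: {0,4,6}
Path to 4: tau

Answer: REACHABLE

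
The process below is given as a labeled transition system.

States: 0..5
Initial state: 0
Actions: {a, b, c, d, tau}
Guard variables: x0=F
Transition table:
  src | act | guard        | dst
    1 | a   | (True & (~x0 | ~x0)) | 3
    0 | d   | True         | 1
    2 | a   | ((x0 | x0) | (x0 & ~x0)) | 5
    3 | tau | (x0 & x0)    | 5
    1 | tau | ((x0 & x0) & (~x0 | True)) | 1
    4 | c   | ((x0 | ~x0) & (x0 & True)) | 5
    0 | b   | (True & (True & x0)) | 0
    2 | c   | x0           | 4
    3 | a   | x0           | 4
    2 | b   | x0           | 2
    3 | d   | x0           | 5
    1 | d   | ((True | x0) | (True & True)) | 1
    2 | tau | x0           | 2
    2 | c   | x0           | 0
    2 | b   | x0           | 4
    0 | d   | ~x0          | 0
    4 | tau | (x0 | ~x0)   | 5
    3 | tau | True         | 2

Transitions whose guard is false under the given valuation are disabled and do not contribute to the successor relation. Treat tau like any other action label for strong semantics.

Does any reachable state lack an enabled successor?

Reachable = {0,1,2,3}
  0: d→0  d→1  [2 exit(s)]
  1: a→3  d→1  [2 exit(s)]
  2: ∅  [STUCK]
  3: tau→2  [1 exit(s)]
witness 2: d·a·tau

Answer: DEADLOCK at state 2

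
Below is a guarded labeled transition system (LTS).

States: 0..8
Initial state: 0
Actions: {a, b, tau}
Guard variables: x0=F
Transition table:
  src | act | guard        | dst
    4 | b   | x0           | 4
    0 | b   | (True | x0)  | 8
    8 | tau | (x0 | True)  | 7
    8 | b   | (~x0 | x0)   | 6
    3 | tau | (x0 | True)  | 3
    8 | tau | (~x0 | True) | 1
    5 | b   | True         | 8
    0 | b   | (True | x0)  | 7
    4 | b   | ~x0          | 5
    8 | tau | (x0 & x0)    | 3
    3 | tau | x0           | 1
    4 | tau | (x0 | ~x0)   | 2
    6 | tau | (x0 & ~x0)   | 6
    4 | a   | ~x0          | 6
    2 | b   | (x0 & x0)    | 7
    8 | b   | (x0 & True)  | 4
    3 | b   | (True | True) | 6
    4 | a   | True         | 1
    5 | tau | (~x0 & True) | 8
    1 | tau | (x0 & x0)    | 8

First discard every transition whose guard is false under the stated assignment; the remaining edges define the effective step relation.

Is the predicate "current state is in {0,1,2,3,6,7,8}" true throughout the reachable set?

Answer: INVARIANT HOLDS

Trace:
Allowed set {0,1,2,3,6,7,8}
Reach set: {0,1,6,7,8}
  0: ok
  1: ok
  6: ok
  7: ok
  8: ok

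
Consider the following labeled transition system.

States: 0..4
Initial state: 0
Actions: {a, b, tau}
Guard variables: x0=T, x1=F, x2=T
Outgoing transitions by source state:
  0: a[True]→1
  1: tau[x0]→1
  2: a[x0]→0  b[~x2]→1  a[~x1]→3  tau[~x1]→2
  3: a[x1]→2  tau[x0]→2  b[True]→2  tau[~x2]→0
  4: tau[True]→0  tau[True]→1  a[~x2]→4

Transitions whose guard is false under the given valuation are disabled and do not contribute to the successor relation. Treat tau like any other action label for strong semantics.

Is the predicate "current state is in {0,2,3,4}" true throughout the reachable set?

Answer: INVARIANT VIOLATED at state 1

Analysis:
Safe = {0,2,3,4}
Reach set: {0,1}
  0: ✓
  1: outside
reach 1 via a — violates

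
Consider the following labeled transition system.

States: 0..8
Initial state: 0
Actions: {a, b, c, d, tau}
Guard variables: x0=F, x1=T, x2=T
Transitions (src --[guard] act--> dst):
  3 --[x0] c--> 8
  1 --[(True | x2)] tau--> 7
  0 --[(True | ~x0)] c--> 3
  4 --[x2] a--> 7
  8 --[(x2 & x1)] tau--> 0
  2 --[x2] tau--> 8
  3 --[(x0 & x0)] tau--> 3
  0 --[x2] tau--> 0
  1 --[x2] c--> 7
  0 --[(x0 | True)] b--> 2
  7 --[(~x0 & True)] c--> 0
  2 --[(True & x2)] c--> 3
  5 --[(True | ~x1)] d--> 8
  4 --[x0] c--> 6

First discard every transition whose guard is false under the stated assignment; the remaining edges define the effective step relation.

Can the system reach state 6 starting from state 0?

Answer: UNREACHABLE

Trace:
After dropping false guards: 11 live edges.
depth 0: {0}
depth 1: {2,3}  cumulative {0,2,3}
depth 2: {8}  cumulative {0,2,3,8}
R = {0,2,3,8}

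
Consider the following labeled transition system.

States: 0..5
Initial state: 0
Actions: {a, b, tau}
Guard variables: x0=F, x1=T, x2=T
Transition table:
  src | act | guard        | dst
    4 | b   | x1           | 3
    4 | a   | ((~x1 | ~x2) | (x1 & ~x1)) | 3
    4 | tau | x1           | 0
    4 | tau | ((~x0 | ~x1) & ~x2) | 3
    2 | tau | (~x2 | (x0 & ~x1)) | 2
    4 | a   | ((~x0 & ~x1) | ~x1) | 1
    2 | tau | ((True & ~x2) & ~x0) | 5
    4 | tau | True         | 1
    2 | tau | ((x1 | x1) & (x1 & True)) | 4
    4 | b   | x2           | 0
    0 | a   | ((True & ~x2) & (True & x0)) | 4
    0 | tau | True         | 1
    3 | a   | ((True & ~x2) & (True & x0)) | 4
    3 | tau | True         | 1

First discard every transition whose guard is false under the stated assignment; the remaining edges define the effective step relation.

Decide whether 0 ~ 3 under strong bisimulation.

Answer: BISIMILAR

Analysis:
Compute ~ classes (split until stable):
  round 0: {{0,1,2,3,4,5}}
  round 1: {{0,2,3},{1,5},{4}}
  round 2: {{0,3},{1,5},{2},{4}}
Fixed point at round 3; 4 class(es).
class of 0: {0,3}; class of 3: {0,3}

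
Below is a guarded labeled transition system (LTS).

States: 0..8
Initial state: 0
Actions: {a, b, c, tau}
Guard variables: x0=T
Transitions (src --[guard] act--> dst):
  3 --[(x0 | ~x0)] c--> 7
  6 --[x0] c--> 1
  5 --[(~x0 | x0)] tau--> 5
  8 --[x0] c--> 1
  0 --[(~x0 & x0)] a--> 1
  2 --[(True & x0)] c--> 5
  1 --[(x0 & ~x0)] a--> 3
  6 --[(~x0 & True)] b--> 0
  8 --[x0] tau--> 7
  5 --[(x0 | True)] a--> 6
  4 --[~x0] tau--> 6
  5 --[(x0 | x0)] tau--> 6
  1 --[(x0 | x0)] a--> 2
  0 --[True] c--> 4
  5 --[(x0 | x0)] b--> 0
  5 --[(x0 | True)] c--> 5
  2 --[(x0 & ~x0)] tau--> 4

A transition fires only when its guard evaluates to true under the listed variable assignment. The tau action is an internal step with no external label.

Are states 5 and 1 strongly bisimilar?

Refine partition for ~:
  π0 = {{0,1,2,3,4,5,6,7,8}}
  π1 = {{0,2,3,6},{1},{4,7},{5},{8}}
  π2 = {{0,3},{1},{2},{4,7},{5},{6},{8}}
Fixed point at round 3; 7 class(es).
class of 5: {5}; class of 1: {1}

Answer: NOT BISIMILAR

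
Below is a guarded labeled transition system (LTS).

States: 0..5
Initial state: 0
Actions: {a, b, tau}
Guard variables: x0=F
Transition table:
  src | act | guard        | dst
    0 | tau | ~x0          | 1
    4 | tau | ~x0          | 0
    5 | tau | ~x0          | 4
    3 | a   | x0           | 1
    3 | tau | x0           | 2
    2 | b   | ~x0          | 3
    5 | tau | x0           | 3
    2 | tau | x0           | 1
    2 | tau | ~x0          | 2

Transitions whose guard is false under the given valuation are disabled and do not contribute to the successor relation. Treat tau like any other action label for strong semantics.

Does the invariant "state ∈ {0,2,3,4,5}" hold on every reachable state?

Answer: INVARIANT VIOLATED at state 1

Trace:
Safe = {0,2,3,4,5}
Reach set: {0,1}
  0: safe
  1: outside
reach 1 via tau — violates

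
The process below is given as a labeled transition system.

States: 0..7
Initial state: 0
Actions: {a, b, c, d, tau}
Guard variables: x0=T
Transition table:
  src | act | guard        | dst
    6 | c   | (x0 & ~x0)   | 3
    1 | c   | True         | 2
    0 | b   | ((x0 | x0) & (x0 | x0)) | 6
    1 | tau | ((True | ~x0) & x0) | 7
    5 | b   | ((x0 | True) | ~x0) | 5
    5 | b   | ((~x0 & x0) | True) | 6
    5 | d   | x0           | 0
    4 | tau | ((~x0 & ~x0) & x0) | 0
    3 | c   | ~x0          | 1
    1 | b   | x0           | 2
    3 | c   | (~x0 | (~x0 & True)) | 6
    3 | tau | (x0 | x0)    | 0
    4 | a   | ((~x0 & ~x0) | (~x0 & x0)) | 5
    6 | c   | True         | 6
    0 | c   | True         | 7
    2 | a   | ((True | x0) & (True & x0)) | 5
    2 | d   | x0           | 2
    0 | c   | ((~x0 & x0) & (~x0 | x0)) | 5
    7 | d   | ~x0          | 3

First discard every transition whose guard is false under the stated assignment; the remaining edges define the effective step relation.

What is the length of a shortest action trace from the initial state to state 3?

Answer: UNREACHABLE

Analysis:
BFS to 3:
  L0 = {0}
  L1 = {6,7}
3 never appears.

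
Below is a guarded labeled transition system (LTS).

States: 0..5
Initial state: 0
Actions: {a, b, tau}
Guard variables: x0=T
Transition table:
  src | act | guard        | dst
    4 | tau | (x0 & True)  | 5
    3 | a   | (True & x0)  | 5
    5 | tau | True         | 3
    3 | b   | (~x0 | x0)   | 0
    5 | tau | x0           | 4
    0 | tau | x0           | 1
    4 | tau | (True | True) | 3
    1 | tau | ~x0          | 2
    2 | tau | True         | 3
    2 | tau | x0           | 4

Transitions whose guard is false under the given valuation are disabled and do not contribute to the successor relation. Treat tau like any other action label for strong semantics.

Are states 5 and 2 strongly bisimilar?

Answer: BISIMILAR

Working:
Refine partition for ~:
  P[0] = {{0,1,2,3,4,5}}
  P[1] = {{0,2,4,5},{1},{3}}
  P[2] = {{0},{1},{2,4,5},{3}}
4 equivalence class(es) (converged in 3)
class of 5: {2,4,5}; class of 2: {2,4,5}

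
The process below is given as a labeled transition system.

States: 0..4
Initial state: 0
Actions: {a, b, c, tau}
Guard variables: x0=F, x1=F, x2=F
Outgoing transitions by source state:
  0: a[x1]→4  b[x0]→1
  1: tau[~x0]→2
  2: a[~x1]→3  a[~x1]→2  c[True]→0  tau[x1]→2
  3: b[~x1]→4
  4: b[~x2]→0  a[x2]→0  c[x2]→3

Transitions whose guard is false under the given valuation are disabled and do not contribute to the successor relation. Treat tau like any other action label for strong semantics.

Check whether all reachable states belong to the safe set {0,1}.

Answer: INVARIANT HOLDS

Working:
Safe = {0,1}
Reachable = {0}
  0: ok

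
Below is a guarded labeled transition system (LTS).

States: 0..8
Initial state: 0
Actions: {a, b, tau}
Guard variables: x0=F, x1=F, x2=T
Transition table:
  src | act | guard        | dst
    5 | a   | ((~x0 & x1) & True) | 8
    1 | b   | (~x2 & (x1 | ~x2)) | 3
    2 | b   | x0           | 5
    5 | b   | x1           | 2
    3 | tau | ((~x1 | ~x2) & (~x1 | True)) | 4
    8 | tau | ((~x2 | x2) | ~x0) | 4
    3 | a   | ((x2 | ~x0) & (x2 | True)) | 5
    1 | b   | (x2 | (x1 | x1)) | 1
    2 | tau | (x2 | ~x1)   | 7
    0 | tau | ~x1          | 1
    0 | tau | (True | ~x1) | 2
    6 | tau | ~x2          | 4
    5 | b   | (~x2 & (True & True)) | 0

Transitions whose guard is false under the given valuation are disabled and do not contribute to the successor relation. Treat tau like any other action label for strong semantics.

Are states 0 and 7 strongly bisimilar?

Compute ~ classes (split until stable):
  π0 = {{0,1,2,3,4,5,6,7,8}}
  π1 = {{0,2,8},{1},{3},{4,5,6,7}}
  π2 = {{0},{1},{2,8},{3},{4,5,6,7}}
5 equivalence class(es) (converged in 3)
class of 0: {0}; class of 7: {4,5,6,7}

Answer: NOT BISIMILAR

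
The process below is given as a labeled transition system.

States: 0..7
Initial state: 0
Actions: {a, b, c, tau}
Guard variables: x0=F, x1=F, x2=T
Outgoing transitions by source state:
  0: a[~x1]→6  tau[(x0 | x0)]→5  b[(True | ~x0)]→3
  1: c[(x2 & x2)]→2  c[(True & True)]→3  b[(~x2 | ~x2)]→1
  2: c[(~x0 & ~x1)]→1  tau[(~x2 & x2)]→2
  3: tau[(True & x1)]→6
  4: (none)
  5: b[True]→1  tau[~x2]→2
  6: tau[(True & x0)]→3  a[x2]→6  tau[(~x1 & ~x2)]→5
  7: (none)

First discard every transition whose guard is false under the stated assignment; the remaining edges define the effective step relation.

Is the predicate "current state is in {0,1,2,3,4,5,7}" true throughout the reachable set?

Answer: INVARIANT VIOLATED at state 6

Working:
Safe = {0,1,2,3,4,5,7}
Reachable = {0,3,6}
  0: ✓
  3: ✓
  6: VIOLATES
counterexample path to 6: a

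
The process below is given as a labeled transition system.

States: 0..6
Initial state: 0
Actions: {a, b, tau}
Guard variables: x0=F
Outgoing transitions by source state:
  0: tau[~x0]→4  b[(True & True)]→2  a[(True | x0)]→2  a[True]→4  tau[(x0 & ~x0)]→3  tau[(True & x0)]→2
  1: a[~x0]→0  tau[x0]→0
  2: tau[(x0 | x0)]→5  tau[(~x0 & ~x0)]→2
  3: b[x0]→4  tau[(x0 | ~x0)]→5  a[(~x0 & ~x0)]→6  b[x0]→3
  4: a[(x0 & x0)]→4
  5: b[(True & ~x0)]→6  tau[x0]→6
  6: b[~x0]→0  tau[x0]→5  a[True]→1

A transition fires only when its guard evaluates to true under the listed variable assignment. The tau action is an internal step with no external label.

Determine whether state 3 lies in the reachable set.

Answer: UNREACHABLE

Working:
11 transition(s) survive guard evaluation.
depth 0: {0}
depth 1: {2,4}  cumulative {0,2,4}
R = {0,2,4}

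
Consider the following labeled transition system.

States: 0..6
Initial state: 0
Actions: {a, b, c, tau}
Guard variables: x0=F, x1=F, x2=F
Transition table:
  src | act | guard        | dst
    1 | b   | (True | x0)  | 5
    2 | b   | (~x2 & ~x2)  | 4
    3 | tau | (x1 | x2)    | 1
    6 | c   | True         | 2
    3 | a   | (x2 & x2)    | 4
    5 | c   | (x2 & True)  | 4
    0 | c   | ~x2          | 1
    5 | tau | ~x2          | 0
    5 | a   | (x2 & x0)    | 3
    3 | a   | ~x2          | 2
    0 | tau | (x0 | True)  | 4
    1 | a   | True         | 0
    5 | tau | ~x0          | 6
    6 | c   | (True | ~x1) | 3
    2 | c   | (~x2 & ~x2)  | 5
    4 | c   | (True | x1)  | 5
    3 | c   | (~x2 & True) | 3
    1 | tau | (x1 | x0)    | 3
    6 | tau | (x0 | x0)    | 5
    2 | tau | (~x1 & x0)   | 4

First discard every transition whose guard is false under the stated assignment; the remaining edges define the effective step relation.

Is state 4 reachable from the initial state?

13 transition(s) survive guard evaluation.
Layer 0: {0}
Layer 1: {1,4}  total {0,1,4}
Layer 2: {5}  total {0,1,4,5}
Layer 3: {6}  total {0,1,4,5,6}
Layer 4: {2,3}  total {0,1,2,3,4,5,6}
R = {0,1,2,3,4,5,6}
Path to 4: tau

Answer: REACHABLE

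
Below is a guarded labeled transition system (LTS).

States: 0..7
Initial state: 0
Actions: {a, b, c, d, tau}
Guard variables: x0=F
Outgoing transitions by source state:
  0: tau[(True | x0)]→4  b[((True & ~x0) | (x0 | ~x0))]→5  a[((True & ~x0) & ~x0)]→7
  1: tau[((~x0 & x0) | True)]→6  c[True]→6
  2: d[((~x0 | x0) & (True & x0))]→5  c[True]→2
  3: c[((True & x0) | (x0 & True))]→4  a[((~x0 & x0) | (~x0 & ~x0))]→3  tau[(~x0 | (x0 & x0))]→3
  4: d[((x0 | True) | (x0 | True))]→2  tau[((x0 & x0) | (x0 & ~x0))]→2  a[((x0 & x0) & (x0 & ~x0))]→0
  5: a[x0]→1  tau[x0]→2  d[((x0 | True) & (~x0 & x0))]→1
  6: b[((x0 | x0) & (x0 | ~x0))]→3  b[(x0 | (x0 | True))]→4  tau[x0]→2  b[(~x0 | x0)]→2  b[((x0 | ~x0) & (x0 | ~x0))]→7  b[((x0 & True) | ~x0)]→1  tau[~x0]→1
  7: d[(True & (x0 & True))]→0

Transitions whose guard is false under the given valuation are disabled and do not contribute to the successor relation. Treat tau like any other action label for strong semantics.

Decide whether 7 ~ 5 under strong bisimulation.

Answer: BISIMILAR

Working:
Bisimulation quotient by refinement:
  round 0: {{0,1,2,3,4,5,6,7}}
  round 1: {{0},{1},{2},{3},{4},{5,7},{6}}
Fixed point at round 2; 7 class(es).
7∈{5,7}, 5∈{5,7}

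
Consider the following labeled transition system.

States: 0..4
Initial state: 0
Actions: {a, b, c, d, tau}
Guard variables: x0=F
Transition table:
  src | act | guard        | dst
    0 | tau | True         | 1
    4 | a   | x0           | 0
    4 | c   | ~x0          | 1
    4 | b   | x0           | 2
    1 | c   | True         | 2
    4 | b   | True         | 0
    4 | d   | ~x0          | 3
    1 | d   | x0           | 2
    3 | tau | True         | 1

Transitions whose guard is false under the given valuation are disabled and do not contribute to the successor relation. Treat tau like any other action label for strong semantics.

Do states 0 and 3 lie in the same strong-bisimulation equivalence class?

Refine partition for ~:
  round 0: {{0,1,2,3,4}}
  round 1: {{0,3},{1},{2},{4}}
stable after 2 split(s): 4 block(s)
class of 0: {0,3}; class of 3: {0,3}

Answer: BISIMILAR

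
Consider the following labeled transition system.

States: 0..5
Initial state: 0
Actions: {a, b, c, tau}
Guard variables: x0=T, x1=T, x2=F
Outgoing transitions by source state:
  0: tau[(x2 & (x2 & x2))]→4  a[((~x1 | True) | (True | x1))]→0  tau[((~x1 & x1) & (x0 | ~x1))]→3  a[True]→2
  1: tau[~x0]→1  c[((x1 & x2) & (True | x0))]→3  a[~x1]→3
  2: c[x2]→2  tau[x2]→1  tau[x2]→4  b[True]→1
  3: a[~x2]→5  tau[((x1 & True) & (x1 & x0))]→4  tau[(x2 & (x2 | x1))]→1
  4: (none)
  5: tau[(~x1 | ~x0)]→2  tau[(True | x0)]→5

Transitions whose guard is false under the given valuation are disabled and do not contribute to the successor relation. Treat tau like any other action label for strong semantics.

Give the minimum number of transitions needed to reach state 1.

Answer: 2

Working:
Breadth-first toward 1:
  depth 0: {0}
  depth 1: {2}
  depth 2: {1}
1 enters at depth 2; path a·b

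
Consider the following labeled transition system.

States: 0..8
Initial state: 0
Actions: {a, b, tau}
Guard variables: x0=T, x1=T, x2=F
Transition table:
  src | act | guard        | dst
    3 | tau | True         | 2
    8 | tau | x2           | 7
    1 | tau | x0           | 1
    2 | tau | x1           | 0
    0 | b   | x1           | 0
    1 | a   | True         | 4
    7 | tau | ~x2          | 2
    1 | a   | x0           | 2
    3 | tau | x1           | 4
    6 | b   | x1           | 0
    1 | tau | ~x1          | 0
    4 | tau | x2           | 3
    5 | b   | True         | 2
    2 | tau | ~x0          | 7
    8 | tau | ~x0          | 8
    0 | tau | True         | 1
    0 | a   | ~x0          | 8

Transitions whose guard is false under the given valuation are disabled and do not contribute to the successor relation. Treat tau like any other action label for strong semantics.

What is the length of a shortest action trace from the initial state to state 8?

Layered search for 8:
  depth 0: {0}
  depth 1: {1}
  depth 2: {2,4}
8 never appears.

Answer: UNREACHABLE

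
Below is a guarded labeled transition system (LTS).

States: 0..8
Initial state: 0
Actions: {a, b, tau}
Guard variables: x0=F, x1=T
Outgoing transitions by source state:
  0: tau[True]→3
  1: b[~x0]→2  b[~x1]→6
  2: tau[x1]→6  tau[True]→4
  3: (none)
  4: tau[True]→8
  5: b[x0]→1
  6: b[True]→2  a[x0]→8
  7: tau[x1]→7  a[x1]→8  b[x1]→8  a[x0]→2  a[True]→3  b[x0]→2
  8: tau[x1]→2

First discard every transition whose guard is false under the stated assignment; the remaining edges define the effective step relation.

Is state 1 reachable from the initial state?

Answer: UNREACHABLE

Working:
Guard filter leaves 11 enabled edge(s).
L0 = {0}
L1 = {3}  total {0,3}
Reach set: {0,3}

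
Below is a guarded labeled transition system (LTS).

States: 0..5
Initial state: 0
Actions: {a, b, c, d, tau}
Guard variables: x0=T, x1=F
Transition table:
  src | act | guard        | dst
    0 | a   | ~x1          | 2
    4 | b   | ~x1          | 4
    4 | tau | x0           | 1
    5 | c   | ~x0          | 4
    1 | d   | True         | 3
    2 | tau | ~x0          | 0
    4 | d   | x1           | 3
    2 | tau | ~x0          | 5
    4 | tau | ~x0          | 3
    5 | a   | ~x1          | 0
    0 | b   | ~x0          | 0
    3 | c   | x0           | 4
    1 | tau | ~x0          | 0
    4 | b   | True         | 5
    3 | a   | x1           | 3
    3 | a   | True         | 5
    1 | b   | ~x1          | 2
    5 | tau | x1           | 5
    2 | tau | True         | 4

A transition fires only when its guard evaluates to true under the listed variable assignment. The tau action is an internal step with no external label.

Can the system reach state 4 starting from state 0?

10 transition(s) survive guard evaluation.
L0 = {0}
L1 = {2}  total {0,2}
L2 = {4}  total {0,2,4}
L3 = {1,5}  total {0,1,2,4,5}
L4 = {3}  total {0,1,2,3,4,5}
Reachable = {0,1,2,3,4,5}
trace reaching 4: a·tau

Answer: REACHABLE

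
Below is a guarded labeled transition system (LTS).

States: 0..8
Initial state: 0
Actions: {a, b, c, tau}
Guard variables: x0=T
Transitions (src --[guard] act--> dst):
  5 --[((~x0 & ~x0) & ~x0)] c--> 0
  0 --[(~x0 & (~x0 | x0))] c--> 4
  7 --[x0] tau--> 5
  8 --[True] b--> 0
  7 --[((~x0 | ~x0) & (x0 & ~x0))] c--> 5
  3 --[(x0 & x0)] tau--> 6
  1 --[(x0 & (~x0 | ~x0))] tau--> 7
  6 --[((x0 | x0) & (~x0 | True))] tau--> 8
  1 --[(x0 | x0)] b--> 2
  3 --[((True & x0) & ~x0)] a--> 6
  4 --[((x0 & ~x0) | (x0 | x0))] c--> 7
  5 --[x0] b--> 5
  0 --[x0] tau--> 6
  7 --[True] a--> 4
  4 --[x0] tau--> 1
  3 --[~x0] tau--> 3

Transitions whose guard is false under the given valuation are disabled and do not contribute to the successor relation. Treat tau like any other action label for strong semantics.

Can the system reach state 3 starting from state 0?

10 transition(s) survive guard evaluation.
L0 = {0}
L1 = {6}  total {0,6}
L2 = {8}  total {0,6,8}
Reachable = {0,6,8}

Answer: UNREACHABLE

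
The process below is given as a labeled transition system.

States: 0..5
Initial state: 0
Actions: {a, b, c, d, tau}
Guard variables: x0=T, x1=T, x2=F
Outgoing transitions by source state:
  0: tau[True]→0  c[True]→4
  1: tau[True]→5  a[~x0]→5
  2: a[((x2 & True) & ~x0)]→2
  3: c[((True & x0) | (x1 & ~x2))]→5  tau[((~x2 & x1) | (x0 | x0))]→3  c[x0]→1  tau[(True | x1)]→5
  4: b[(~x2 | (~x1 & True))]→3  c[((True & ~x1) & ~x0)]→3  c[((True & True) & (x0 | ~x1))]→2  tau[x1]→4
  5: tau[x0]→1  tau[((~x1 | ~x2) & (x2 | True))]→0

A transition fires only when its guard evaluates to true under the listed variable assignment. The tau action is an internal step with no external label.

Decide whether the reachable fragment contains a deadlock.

Answer: DEADLOCK at state 2

Trace:
Reachable = {0,1,2,3,4,5}
  0: c→4  tau→0  [2 exit(s)]
  1: tau→5  [1 exit(s)]
  2: ∅  [STUCK]
  3: c→1  c→5  tau→3  tau→5  [4 exit(s)]
  4: b→3  c→2  tau→4  [3 exit(s)]
  5: tau→0  tau→1  [2 exit(s)]
Path to 2: c·c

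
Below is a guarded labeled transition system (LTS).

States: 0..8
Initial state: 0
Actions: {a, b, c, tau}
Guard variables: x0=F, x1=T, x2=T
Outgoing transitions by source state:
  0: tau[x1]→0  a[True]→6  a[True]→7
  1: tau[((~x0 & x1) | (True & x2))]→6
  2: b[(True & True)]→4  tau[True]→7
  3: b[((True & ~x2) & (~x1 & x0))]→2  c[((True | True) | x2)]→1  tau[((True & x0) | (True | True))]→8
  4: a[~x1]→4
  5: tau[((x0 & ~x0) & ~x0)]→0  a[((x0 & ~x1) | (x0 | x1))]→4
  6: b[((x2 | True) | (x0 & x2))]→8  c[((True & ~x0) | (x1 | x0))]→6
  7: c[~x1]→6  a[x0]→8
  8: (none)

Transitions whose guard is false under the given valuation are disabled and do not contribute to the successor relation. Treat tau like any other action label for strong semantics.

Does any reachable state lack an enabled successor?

Answer: DEADLOCK at state 7

Analysis:
R = {0,6,7,8}
  0: a→6  a→7  tau→0  [deg 3]
  6: b→8  c→6  [deg 2]
  7: ∅  [no exit]
  8: ∅  [no exit]
witness 7: a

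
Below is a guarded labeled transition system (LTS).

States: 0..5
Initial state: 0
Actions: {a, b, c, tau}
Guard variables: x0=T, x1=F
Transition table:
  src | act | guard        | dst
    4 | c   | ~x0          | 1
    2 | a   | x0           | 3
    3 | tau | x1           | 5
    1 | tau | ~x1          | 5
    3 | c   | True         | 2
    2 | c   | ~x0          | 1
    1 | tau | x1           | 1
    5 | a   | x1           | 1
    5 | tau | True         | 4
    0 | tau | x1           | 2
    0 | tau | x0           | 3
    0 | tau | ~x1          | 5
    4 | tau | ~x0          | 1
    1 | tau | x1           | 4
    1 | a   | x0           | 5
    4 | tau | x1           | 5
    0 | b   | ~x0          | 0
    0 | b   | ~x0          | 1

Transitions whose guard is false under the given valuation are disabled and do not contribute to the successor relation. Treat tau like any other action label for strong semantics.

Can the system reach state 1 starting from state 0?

After dropping false guards: 7 live edges.
L0 = {0}
L1 = {3,5}  total {0,3,5}
L2 = {2,4}  total {0,2,3,4,5}
Reach set: {0,2,3,4,5}

Answer: UNREACHABLE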